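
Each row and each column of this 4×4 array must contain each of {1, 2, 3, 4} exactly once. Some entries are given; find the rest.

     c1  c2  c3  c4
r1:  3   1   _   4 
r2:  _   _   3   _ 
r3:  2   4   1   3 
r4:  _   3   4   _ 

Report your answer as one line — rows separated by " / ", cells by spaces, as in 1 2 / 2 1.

(r1,c3) = 2
(r2,c2) = 2
(r2,c4) = 1
(r4,c1) = 1
(r4,c4) = 2
(r2,c1) = 4

3 1 2 4 / 4 2 3 1 / 2 4 1 3 / 1 3 4 2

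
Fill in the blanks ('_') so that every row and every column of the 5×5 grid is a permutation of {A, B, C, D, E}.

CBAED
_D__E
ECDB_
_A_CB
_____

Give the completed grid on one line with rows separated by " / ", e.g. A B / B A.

C B A E D / B D C A E / E C D B A / D A E C B / A E B D C

(r2,c4) = A
(r3,c5) = A
(r4,c1) = D
(r4,c3) = E
(r5,c2) = E
(r5,c4) = D
(r5,c5) = C
(r2,c1) = B
(r2,c3) = C
(r5,c1) = A
(r5,c3) = B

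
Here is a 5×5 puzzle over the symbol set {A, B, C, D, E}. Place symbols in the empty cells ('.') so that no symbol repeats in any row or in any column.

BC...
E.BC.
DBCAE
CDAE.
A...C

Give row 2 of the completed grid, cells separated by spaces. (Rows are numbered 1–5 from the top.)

E A B C D

(r1,c4) = D
(r1,c5) = A
(r2,c2) = A
(r2,c5) = D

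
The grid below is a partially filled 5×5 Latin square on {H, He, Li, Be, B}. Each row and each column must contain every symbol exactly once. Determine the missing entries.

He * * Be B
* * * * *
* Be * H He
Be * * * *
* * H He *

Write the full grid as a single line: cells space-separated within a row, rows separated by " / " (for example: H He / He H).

He H Li Be B / H He Be B Li / Li Be B H He / Be B He Li H / B Li H He Be

(r1,c3) = Li
(r3,c3) = B
(r4,c3) = He
(r1,c2) = H
(r2,c3) = Be
(r3,c1) = Li
(r5,c1) = B
(r5,c2) = Li
(r5,c5) = Be
(r2,c1) = H
(r2,c5) = Li
(r4,c2) = B
(r4,c4) = Li
(r4,c5) = H
(r2,c2) = He
(r2,c4) = B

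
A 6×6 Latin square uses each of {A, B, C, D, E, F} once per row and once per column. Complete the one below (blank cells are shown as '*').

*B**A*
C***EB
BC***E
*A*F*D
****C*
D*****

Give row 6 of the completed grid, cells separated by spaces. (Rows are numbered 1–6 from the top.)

(r4,c1) = E
(r4,c5) = B
(r6,c5) = F
(r1,c1) = F
(r1,c6) = C
(r3,c5) = D
(r4,c3) = C
(r5,c1) = A
(r5,c6) = F
(r6,c2) = E
(r6,c6) = A
(r3,c4) = A
(r5,c2) = D
(r6,c3) = B
(r6,c4) = C

D E B C F A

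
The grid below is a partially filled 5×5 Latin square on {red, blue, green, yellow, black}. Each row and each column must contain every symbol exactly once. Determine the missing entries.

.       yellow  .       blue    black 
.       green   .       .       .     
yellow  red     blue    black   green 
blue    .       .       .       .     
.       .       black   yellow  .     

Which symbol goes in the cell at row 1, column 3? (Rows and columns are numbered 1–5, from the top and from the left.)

row 2 has {green}; column 4 has {blue,yellow,black} — only red is left for (r2,c4).
row 4 has {blue}; column 2 has {red,green,yellow} — only black is left for (r4,c2).
row 4 has {blue,black}; column 4 has {red,blue,yellow,black} — only green is left for (r4,c4).
row 5 has {yellow,black}; column 2 has {red,green,yellow,black} — only blue is left for (r5,c2).
row 5 has {blue,yellow,black}; column 5 has {green,black} — only red is left for (r5,c5).
row 2 has {red,green}; column 1 has {blue,yellow} — only black is left for (r2,c1).
row 2 has {red,green,black}; column 3 has {blue,black} — only yellow is left for (r2,c3).
row 2 has {red,green,yellow,black}; column 5 has {red,green,black} — only blue is left for (r2,c5).
row 4 has {blue,green,black}; column 3 has {blue,yellow,black} — only red is left for (r4,c3).
row 4 has {red,blue,green,black}; column 5 has {red,blue,green,black} — only yellow is left for (r4,c5).
row 5 has {red,blue,yellow,black}; column 1 has {blue,yellow,black} — only green is left for (r5,c1).
row 1 has {blue,yellow,black}; column 1 has {blue,green,yellow,black} — only red is left for (r1,c1).
row 1 has {red,blue,yellow,black}; column 3 has {red,blue,yellow,black} — only green is left for (r1,c3).

green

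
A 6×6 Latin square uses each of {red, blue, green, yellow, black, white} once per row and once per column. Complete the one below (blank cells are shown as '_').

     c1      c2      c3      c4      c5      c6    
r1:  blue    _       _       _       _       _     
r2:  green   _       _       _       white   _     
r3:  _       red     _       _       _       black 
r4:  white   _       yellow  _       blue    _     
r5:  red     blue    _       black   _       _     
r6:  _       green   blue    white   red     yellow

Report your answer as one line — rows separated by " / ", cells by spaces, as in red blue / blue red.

blue white red yellow black green / green yellow black red white blue / yellow red white blue green black / white black yellow green blue red / red blue green black yellow white / black green blue white red yellow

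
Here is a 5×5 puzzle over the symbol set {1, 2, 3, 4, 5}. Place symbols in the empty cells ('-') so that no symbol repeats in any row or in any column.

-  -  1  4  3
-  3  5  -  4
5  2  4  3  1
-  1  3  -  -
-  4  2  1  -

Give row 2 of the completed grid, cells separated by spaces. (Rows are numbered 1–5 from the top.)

Cell (r1,c1): row 1 has {1,3,4}; column 1 has {5} → 2.
Cell (r1,c2): row 1 has {1,2,3,4}; column 2 has {1,2,3,4} → 5.
Cell (r2,c1): row 2 has {3,4,5}; column 1 has {2,5} → 1.
Cell (r2,c4): row 2 has {1,3,4,5}; column 4 has {1,3,4} → 2.

1 3 5 2 4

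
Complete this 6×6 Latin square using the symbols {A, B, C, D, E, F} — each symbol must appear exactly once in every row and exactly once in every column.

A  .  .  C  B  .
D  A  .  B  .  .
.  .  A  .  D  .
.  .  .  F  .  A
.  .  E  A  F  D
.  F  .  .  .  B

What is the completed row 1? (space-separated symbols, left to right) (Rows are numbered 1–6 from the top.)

A E D C B F

row 3 has {A,D}; column 4 has {A,B,C,F} — only E is left for (r3,c4).
row 6 has {B,F}; column 4 has {A,B,C,E,F} — only D is left for (r6,c4).
row 6 has {B,D,F}; column 3 has {A,E} — only C is left for (r6,c3).
row 2 has {A,B,D}; column 3 has {A,C,E} — only F is left for (r2,c3).
row 6 has {B,C,D,F}; column 1 has {A,D} — only E is left for (r6,c1).
row 6 has {B,C,D,E,F}; column 5 has {B,D,F} — only A is left for (r6,c5).
row 1 has {A,B,C}; column 3 has {A,C,E,F} — only D is left for (r1,c3).
row 4 has {A,F}; column 3 has {A,C,D,E,F} — only B is left for (r4,c3).
row 1 has {A,B,C,D}; column 2 has {A,F} — only E is left for (r1,c2).
row 1 has {A,B,C,D,E}; column 6 has {A,B,D} — only F is left for (r1,c6).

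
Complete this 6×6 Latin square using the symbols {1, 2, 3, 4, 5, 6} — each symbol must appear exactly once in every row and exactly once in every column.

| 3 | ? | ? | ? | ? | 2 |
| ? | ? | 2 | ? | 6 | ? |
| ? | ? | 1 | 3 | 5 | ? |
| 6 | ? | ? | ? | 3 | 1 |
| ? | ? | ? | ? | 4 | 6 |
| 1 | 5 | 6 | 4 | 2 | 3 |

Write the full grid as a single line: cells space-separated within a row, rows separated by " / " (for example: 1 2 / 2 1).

3 4 5 6 1 2 / 4 3 2 1 6 5 / 2 6 1 3 5 4 / 6 2 4 5 3 1 / 5 1 3 2 4 6 / 1 5 6 4 2 3

(r1,c5): row 1 has {2,3}; column 5 has {2,3,4,5,6}, so it must be 1.
(r3,c6): row 3 has {1,3,5}; column 6 has {1,2,3,6}, so it must be 4.
(r2,c6): row 2 has {2,6}; column 6 has {1,2,3,4,6}, so it must be 5.
(r3,c1): row 3 has {1,3,4,5}; column 1 has {1,3,6}, so it must be 2.
(r3,c2): row 3 has {1,2,3,4,5}; column 2 has {5}, so it must be 6.
(r5,c1): row 5 has {4,6}; column 1 has {1,2,3,6}, so it must be 5.
(r5,c3): row 5 has {4,5,6}; column 3 has {1,2,6}, so it must be 3.
(r1,c2): row 1 has {1,2,3}; column 2 has {5,6}, so it must be 4.
(r1,c3): row 1 has {1,2,3,4}; column 3 has {1,2,3,6}, so it must be 5.
(r1,c4): row 1 has {1,2,3,4,5}; column 4 has {3,4}, so it must be 6.
(r2,c1): row 2 has {2,5,6}; column 1 has {1,2,3,5,6}, so it must be 4.
(r2,c4): row 2 has {2,4,5,6}; column 4 has {3,4,6}, so it must be 1.
(r4,c2): row 4 has {1,3,6}; column 2 has {4,5,6}, so it must be 2.
(r4,c3): row 4 has {1,2,3,6}; column 3 has {1,2,3,5,6}, so it must be 4.
(r4,c4): row 4 has {1,2,3,4,6}; column 4 has {1,3,4,6}, so it must be 5.
(r5,c2): row 5 has {3,4,5,6}; column 2 has {2,4,5,6}, so it must be 1.
(r5,c4): row 5 has {1,3,4,5,6}; column 4 has {1,3,4,5,6}, so it must be 2.
(r2,c2): row 2 has {1,2,4,5,6}; column 2 has {1,2,4,5,6}, so it must be 3.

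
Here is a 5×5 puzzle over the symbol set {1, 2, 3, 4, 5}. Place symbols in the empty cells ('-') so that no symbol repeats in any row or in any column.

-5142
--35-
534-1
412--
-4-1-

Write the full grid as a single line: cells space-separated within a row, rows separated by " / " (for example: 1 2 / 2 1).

3 5 1 4 2 / 1 2 3 5 4 / 5 3 4 2 1 / 4 1 2 3 5 / 2 4 5 1 3

row 1 has {1,2,4,5}; column 1 has {4,5} — only 3 is left for (r1,c1).
row 2 has {3,5}; column 2 has {1,3,4,5} — only 2 is left for (r2,c2).
row 2 has {2,3,5}; column 5 has {1,2} — only 4 is left for (r2,c5).
row 3 has {1,3,4,5}; column 4 has {1,4,5} — only 2 is left for (r3,c4).
row 4 has {1,2,4}; column 4 has {1,2,4,5} — only 3 is left for (r4,c4).
row 4 has {1,2,3,4}; column 5 has {1,2,4} — only 5 is left for (r4,c5).
row 5 has {1,4}; column 1 has {3,4,5} — only 2 is left for (r5,c1).
row 5 has {1,2,4}; column 3 has {1,2,3,4} — only 5 is left for (r5,c3).
row 5 has {1,2,4,5}; column 5 has {1,2,4,5} — only 3 is left for (r5,c5).
row 2 has {2,3,4,5}; column 1 has {2,3,4,5} — only 1 is left for (r2,c1).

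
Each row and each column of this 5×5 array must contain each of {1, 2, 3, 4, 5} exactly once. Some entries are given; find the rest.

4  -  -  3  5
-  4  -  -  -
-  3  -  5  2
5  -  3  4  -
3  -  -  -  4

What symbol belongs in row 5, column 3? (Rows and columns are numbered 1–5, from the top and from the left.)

1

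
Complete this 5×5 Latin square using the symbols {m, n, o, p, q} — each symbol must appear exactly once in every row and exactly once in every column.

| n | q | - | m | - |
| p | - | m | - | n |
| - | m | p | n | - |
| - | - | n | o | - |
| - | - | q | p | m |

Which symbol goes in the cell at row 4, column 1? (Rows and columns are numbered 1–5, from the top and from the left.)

At row 1, column 3: row 1 has {m,n,q}; column 3 has {m,n,p,q}; that leaves o.
At row 1, column 5: row 1 has {m,n,o,q}; column 5 has {m,n}; that leaves p.
At row 2, column 2: row 2 has {m,n,p}; column 2 has {m,q}; that leaves o.
At row 2, column 4: row 2 has {m,n,o,p}; column 4 has {m,n,o,p}; that leaves q.
At row 4, column 2: row 4 has {n,o}; column 2 has {m,o,q}; that leaves p.
At row 4, column 5: row 4 has {n,o,p}; column 5 has {m,n,p}; that leaves q.
At row 5, column 1: row 5 has {m,p,q}; column 1 has {n,p}; that leaves o.
At row 5, column 2: row 5 has {m,o,p,q}; column 2 has {m,o,p,q}; that leaves n.
At row 3, column 1: row 3 has {m,n,p}; column 1 has {n,o,p}; that leaves q.
At row 3, column 5: row 3 has {m,n,p,q}; column 5 has {m,n,p,q}; that leaves o.
At row 4, column 1: row 4 has {n,o,p,q}; column 1 has {n,o,p,q}; that leaves m.

m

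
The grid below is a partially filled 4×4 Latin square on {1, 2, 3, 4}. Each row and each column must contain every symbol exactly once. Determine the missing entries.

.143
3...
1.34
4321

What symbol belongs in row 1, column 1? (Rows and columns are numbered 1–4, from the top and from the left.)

At row 1, column 1: row 1 has {1,3,4}; column 1 has {1,3,4}; that leaves 2.

2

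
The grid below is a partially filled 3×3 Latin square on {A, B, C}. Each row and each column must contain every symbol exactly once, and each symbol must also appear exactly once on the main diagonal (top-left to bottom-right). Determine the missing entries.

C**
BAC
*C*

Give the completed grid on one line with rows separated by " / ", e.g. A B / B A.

At row 1, column 2: row 1 has {C}; column 2 has {A,C}; that leaves B.
At row 1, column 3: row 1 has {B,C}; column 3 has {C}; that leaves A.
At row 3, column 1: row 3 has {C}; column 1 has {B,C}; that leaves A.
At row 3, column 3: row 3 has {A,C}; column 3 has {A,C}; the diagonal has {A,C}; that leaves B.

C B A / B A C / A C B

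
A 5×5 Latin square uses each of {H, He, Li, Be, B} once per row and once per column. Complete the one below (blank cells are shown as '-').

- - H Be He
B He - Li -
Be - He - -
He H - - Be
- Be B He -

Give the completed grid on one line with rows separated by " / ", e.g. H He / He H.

Li B H Be He / B He Be Li H / Be Li He H B / He H Li B Be / H Be B He Li

(r1,c1): row 1 has {H,He,Be}; column 1 has {He,Be,B}, so it must be Li.
(r1,c2): row 1 has {H,He,Li,Be}; column 2 has {H,He,Be}, so it must be B.
(r2,c3): row 2 has {He,Li,B}; column 3 has {H,He,B}, so it must be Be.
(r2,c5): row 2 has {He,Li,Be,B}; column 5 has {He,Be}, so it must be H.
(r3,c2): row 3 has {He,Be}; column 2 has {H,He,Be,B}, so it must be Li.
(r3,c5): row 3 has {He,Li,Be}; column 5 has {H,He,Be}, so it must be B.
(r4,c3): row 4 has {H,He,Be}; column 3 has {H,He,Be,B}, so it must be Li.
(r4,c4): row 4 has {H,He,Li,Be}; column 4 has {He,Li,Be}, so it must be B.
(r5,c1): row 5 has {He,Be,B}; column 1 has {He,Li,Be,B}, so it must be H.
(r5,c5): row 5 has {H,He,Be,B}; column 5 has {H,He,Be,B}, so it must be Li.
(r3,c4): row 3 has {He,Li,Be,B}; column 4 has {He,Li,Be,B}, so it must be H.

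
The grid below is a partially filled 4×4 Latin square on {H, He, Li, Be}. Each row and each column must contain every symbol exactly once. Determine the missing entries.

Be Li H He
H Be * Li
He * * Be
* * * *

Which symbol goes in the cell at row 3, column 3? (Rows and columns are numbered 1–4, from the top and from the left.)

Li

(r2,c3) = He
(r3,c2) = H
(r3,c3) = Li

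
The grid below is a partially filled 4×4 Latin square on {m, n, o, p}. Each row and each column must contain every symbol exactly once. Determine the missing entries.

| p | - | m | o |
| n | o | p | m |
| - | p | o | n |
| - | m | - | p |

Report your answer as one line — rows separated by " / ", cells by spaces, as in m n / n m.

p n m o / n o p m / m p o n / o m n p

row 1 has {m,o,p}; column 2 has {m,o,p} — only n is left for (r1,c2).
row 3 has {n,o,p}; column 1 has {n,p} — only m is left for (r3,c1).
row 4 has {m,p}; column 1 has {m,n,p} — only o is left for (r4,c1).
row 4 has {m,o,p}; column 3 has {m,o,p} — only n is left for (r4,c3).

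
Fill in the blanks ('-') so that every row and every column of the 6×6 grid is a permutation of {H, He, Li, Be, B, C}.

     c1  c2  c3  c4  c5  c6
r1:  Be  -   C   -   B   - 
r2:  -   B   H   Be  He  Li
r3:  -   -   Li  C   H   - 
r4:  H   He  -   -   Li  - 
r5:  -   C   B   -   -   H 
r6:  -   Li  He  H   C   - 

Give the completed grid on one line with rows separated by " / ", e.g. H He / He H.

Be H C Li B He / C B H Be He Li / He Be Li C H B / H He Be B Li C / Li C B He Be H / B Li He H C Be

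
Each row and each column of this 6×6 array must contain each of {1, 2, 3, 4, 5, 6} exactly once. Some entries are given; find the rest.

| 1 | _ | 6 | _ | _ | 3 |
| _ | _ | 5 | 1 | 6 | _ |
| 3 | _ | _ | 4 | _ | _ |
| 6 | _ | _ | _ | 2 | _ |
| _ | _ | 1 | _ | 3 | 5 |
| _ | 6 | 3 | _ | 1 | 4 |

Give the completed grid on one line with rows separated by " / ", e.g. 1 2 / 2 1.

1 2 6 5 4 3 / 4 3 5 1 6 2 / 3 1 2 4 5 6 / 6 5 4 3 2 1 / 2 4 1 6 3 5 / 5 6 3 2 1 4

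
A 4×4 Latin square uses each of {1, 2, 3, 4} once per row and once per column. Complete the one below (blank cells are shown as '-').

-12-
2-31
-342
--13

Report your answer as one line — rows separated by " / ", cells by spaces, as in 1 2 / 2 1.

3 1 2 4 / 2 4 3 1 / 1 3 4 2 / 4 2 1 3

row 1 has {1,2}; column 4 has {1,2,3} — only 4 is left for (r1,c4).
row 2 has {1,2,3}; column 2 has {1,3} — only 4 is left for (r2,c2).
row 3 has {2,3,4}; column 1 has {2} — only 1 is left for (r3,c1).
row 4 has {1,3}; column 1 has {1,2} — only 4 is left for (r4,c1).
row 4 has {1,3,4}; column 2 has {1,3,4} — only 2 is left for (r4,c2).
row 1 has {1,2,4}; column 1 has {1,2,4} — only 3 is left for (r1,c1).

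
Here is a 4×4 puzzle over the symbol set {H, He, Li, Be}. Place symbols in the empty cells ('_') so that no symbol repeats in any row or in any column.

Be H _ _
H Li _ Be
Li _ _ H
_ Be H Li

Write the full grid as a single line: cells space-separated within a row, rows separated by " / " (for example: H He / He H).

Be H Li He / H Li He Be / Li He Be H / He Be H Li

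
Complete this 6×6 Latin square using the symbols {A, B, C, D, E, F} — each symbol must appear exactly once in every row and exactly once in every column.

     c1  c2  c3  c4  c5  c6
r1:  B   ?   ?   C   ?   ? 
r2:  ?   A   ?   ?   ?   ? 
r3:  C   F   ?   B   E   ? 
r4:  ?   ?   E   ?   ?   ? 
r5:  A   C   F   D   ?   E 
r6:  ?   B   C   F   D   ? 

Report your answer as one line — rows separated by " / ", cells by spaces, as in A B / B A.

B E D C A F / D A B E F C / C F A B E D / F D E A C B / A C F D B E / E B C F D A

At row 2, column 4: row 2 has {A}; column 4 has {B,C,D,F}; that leaves E.
At row 4, column 2: row 4 has {E}; column 2 has {A,B,C,F}; that leaves D.
At row 4, column 4: row 4 has {D,E}; column 4 has {B,C,D,E,F}; that leaves A.
At row 5, column 5: row 5 has {A,C,D,E,F}; column 5 has {D,E}; that leaves B.
At row 6, column 1: row 6 has {B,C,D,F}; column 1 has {A,B,C}; that leaves E.
At row 6, column 6: row 6 has {B,C,D,E,F}; column 6 has {E}; that leaves A.
At row 1, column 2: row 1 has {B,C}; column 2 has {A,B,C,D,F}; that leaves E.
At row 3, column 6: row 3 has {B,C,E,F}; column 6 has {A,E}; that leaves D.
At row 4, column 1: row 4 has {A,D,E}; column 1 has {A,B,C,E}; that leaves F.
At row 4, column 5: row 4 has {A,D,E,F}; column 5 has {B,D,E}; that leaves C.
At row 4, column 6: row 4 has {A,C,D,E,F}; column 6 has {A,D,E}; that leaves B.
At row 1, column 6: row 1 has {B,C,E}; column 6 has {A,B,D,E}; that leaves F.
At row 2, column 1: row 2 has {A,E}; column 1 has {A,B,C,E,F}; that leaves D.
At row 2, column 3: row 2 has {A,D,E}; column 3 has {C,E,F}; that leaves B.
At row 2, column 5: row 2 has {A,B,D,E}; column 5 has {B,C,D,E}; that leaves F.
At row 2, column 6: row 2 has {A,B,D,E,F}; column 6 has {A,B,D,E,F}; that leaves C.
At row 3, column 3: row 3 has {B,C,D,E,F}; column 3 has {B,C,E,F}; that leaves A.
At row 1, column 3: row 1 has {B,C,E,F}; column 3 has {A,B,C,E,F}; that leaves D.
At row 1, column 5: row 1 has {B,C,D,E,F}; column 5 has {B,C,D,E,F}; that leaves A.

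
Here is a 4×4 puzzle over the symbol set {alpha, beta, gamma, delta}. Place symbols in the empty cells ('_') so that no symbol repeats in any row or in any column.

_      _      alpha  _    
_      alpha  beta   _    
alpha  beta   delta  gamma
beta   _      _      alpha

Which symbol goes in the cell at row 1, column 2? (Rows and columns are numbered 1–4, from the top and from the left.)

gamma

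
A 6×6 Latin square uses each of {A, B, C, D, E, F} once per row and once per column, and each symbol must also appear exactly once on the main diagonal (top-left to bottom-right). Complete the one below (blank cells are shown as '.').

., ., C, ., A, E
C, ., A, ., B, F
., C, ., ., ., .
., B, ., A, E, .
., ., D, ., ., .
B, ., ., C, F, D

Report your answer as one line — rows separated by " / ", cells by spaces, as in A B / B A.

F D C B A E / C E A D B F / E C B F D A / D B F A E C / A F D E C B / B A E C F D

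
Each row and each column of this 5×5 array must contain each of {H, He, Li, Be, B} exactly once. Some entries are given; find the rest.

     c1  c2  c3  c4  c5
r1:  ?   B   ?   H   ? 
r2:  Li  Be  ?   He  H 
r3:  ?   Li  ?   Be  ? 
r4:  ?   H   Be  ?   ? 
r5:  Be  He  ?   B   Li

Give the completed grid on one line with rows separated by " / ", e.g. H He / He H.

(r1,c1): row 1 has {H,B}; column 1 has {Li,Be}, so it must be He.
(r1,c3): row 1 has {H,He,B}; column 3 has {Be}, so it must be Li.
(r1,c5): row 1 has {H,He,Li,B}; column 5 has {H,Li}, so it must be Be.
(r2,c3): row 2 has {H,He,Li,Be}; column 3 has {Li,Be}, so it must be B.
(r4,c1): row 4 has {H,Be}; column 1 has {He,Li,Be}, so it must be B.
(r4,c4): row 4 has {H,Be,B}; column 4 has {H,He,Be,B}, so it must be Li.
(r4,c5): row 4 has {H,Li,Be,B}; column 5 has {H,Li,Be}, so it must be He.
(r5,c3): row 5 has {He,Li,Be,B}; column 3 has {Li,Be,B}, so it must be H.
(r3,c1): row 3 has {Li,Be}; column 1 has {He,Li,Be,B}, so it must be H.
(r3,c3): row 3 has {H,Li,Be}; column 3 has {H,Li,Be,B}, so it must be He.
(r3,c5): row 3 has {H,He,Li,Be}; column 5 has {H,He,Li,Be}, so it must be B.

He B Li H Be / Li Be B He H / H Li He Be B / B H Be Li He / Be He H B Li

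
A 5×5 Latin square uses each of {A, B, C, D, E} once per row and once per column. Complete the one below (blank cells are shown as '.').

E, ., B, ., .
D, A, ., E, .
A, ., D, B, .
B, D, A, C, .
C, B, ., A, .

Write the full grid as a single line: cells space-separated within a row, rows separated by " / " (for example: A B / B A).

E C B D A / D A C E B / A E D B C / B D A C E / C B E A D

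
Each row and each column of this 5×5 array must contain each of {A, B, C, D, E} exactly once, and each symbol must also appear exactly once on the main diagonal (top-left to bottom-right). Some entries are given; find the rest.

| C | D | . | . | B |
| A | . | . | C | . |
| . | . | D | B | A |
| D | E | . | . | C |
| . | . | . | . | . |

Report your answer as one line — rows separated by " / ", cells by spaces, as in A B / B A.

At row 2, column 2: row 2 has {A,C}; column 2 has {D,E}; the diagonal has {C,D}; that leaves B.
At row 2, column 3: row 2 has {A,B,C}; column 3 has {D}; that leaves E.
At row 2, column 5: row 2 has {A,B,C,E}; column 5 has {A,B,C}; that leaves D.
At row 3, column 1: row 3 has {A,B,D}; column 1 has {A,C,D}; that leaves E.
At row 3, column 2: row 3 has {A,B,D,E}; column 2 has {B,D,E}; that leaves C.
At row 4, column 4: row 4 has {C,D,E}; column 4 has {B,C}; the diagonal has {B,C,D}; that leaves A.
At row 5, column 1: row 5 is empty so far; column 1 has {A,C,D,E}; that leaves B.
At row 5, column 2: row 5 has {B}; column 2 has {B,C,D,E}; that leaves A.
At row 5, column 3: row 5 has {A,B}; column 3 has {D,E}; that leaves C.
At row 5, column 5: row 5 has {A,B,C}; column 5 has {A,B,C,D}; the diagonal has {A,B,C,D}; that leaves E.
At row 1, column 3: row 1 has {B,C,D}; column 3 has {C,D,E}; that leaves A.
At row 1, column 4: row 1 has {A,B,C,D}; column 4 has {A,B,C}; that leaves E.
At row 4, column 3: row 4 has {A,C,D,E}; column 3 has {A,C,D,E}; that leaves B.
At row 5, column 4: row 5 has {A,B,C,E}; column 4 has {A,B,C,E}; that leaves D.

C D A E B / A B E C D / E C D B A / D E B A C / B A C D E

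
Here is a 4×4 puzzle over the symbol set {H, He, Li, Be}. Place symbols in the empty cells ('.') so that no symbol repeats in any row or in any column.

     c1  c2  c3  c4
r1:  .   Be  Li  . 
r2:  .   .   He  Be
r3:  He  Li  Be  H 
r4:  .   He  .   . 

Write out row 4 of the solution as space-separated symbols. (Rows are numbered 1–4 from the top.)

Be He H Li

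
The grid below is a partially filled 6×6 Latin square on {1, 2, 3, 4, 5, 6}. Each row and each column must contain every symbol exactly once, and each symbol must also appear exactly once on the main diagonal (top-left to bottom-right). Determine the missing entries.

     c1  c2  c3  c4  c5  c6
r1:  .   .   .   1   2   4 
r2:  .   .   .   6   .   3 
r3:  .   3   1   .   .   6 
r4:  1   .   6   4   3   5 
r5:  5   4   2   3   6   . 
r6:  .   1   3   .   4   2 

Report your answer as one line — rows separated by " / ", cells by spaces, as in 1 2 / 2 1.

3 6 5 1 2 4 / 2 5 4 6 1 3 / 4 3 1 2 5 6 / 1 2 6 4 3 5 / 5 4 2 3 6 1 / 6 1 3 5 4 2

(r1,c1) = 3
(r1,c3) = 5
(r2,c2) = 5
(r2,c3) = 4
(r2,c5) = 1
(r3,c5) = 5
(r4,c2) = 2
(r5,c6) = 1
(r6,c1) = 6
(r6,c4) = 5
(r1,c2) = 6
(r2,c1) = 2
(r3,c1) = 4
(r3,c4) = 2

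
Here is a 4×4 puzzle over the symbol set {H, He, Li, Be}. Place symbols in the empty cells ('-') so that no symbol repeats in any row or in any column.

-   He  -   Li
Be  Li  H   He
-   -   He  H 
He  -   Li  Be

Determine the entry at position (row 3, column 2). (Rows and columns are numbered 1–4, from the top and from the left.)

Be

(r1,c1): row 1 has {He,Li}; column 1 has {He,Be}, so it must be H.
(r1,c3): row 1 has {H,He,Li}; column 3 has {H,He,Li}, so it must be Be.
(r3,c1): row 3 has {H,He}; column 1 has {H,He,Be}, so it must be Li.
(r3,c2): row 3 has {H,He,Li}; column 2 has {He,Li}, so it must be Be.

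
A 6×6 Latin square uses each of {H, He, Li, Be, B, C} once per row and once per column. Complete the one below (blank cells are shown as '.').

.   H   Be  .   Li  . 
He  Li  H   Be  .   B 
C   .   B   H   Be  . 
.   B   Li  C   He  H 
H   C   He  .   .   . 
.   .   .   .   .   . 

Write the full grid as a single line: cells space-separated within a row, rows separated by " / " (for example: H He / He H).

B H Be He Li C / He Li H Be C B / C He B H Be Li / Be B Li C He H / H C He Li B Be / Li Be C B H He

row 1 has {H,Li,Be}; column 1 has {H,He,C} — only B is left for (r1,c1).
row 1 has {H,Li,Be,B}; column 4 has {H,Be,C} — only He is left for (r1,c4).
row 1 has {H,He,Li,Be,B}; column 6 has {H,B} — only C is left for (r1,c6).
row 2 has {H,He,Li,Be,B}; column 5 has {He,Li,Be} — only C is left for (r2,c5).
row 3 has {H,Be,B,C}; column 2 has {H,Li,B,C} — only He is left for (r3,c2).
row 3 has {H,He,Be,B,C}; column 6 has {H,B,C} — only Li is left for (r3,c6).
row 4 has {H,He,Li,B,C}; column 1 has {H,He,B,C} — only Be is left for (r4,c1).
row 5 has {H,He,C}; column 5 has {He,Li,Be,C} — only B is left for (r5,c5).
row 5 has {H,He,B,C}; column 6 has {H,Li,B,C} — only Be is left for (r5,c6).
row 6 is empty so far; column 1 has {H,He,Be,B,C} — only Li is left for (r6,c1).
row 6 has {Li}; column 2 has {H,He,Li,B,C} — only Be is left for (r6,c2).
row 6 has {Li,Be}; column 3 has {H,He,Li,Be,B} — only C is left for (r6,c3).
row 6 has {Li,Be,C}; column 4 has {H,He,Be,C} — only B is left for (r6,c4).
row 6 has {Li,Be,B,C}; column 5 has {He,Li,Be,B,C} — only H is left for (r6,c5).
row 6 has {H,Li,Be,B,C}; column 6 has {H,Li,Be,B,C} — only He is left for (r6,c6).
row 5 has {H,He,Be,B,C}; column 4 has {H,He,Be,B,C} — only Li is left for (r5,c4).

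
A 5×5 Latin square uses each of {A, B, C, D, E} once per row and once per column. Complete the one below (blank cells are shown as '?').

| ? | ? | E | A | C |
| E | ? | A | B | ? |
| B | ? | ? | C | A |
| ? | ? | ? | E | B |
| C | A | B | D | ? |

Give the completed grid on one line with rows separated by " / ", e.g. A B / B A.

D B E A C / E C A B D / B E D C A / A D C E B / C A B D E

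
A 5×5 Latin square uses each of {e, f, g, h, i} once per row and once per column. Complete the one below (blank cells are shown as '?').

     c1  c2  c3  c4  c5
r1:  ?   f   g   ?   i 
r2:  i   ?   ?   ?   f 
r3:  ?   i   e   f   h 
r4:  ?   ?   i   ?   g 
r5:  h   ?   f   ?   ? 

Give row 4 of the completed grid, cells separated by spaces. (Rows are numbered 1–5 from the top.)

(r1,c1) = e
(r1,c4) = h
(r2,c3) = h
(r3,c1) = g
(r4,c1) = f
(r4,c4) = e
(r5,c5) = e
(r2,c4) = g
(r4,c2) = h

f h i e g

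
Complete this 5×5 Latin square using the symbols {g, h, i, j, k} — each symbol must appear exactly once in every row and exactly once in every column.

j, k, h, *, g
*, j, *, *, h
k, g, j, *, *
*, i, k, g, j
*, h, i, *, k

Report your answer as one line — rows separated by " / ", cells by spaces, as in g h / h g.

j k h i g / i j g k h / k g j h i / h i k g j / g h i j k

Cell (r1,c4): row 1 has {g,h,j,k}; column 4 has {g} → i.
Cell (r2,c3): row 2 has {h,j}; column 3 has {h,i,j,k} → g.
Cell (r2,c4): row 2 has {g,h,j}; column 4 has {g,i} → k.
Cell (r3,c4): row 3 has {g,j,k}; column 4 has {g,i,k} → h.
Cell (r3,c5): row 3 has {g,h,j,k}; column 5 has {g,h,j,k} → i.
Cell (r4,c1): row 4 has {g,i,j,k}; column 1 has {j,k} → h.
Cell (r5,c1): row 5 has {h,i,k}; column 1 has {h,j,k} → g.
Cell (r5,c4): row 5 has {g,h,i,k}; column 4 has {g,h,i,k} → j.
Cell (r2,c1): row 2 has {g,h,j,k}; column 1 has {g,h,j,k} → i.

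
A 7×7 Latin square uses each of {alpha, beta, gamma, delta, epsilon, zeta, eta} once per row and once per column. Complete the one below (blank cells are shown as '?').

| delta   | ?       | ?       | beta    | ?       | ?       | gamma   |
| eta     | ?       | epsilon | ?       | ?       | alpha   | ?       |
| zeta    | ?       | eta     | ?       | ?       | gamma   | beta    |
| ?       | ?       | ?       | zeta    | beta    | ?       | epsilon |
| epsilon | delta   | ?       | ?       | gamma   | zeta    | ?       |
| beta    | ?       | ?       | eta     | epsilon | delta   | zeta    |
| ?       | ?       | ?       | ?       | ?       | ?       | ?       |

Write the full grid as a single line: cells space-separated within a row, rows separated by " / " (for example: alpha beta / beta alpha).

delta zeta alpha beta eta epsilon gamma / eta beta epsilon gamma zeta alpha delta / zeta epsilon eta delta alpha gamma beta / alpha gamma delta zeta beta eta epsilon / epsilon delta beta alpha gamma zeta eta / beta alpha gamma eta epsilon delta zeta / gamma eta zeta epsilon delta beta alpha

row 2 has {alpha,epsilon,eta}; column 7 has {beta,gamma,epsilon,zeta} — only delta is left for (r2,c7).
row 4 has {beta,epsilon,zeta}; column 6 has {alpha,gamma,delta,zeta} — only eta is left for (r4,c6).
row 5 has {gamma,delta,epsilon,zeta}; column 4 has {beta,zeta,eta} — only alpha is left for (r5,c4).
row 5 has {alpha,gamma,delta,epsilon,zeta}; column 7 has {beta,gamma,delta,epsilon,zeta} — only eta is left for (r5,c7).
row 7 is empty so far; column 7 has {beta,gamma,delta,epsilon,zeta,eta} — only alpha is left for (r7,c7).
row 1 has {beta,gamma,delta}; column 6 has {alpha,gamma,delta,zeta,eta} — only epsilon is left for (r1,c6).
row 2 has {alpha,delta,epsilon,eta}; column 4 has {alpha,beta,zeta,eta} — only gamma is left for (r2,c4).
row 2 has {alpha,gamma,delta,epsilon,eta}; column 5 has {beta,gamma,epsilon} — only zeta is left for (r2,c5).
row 5 has {alpha,gamma,delta,epsilon,zeta,eta}; column 3 has {epsilon,eta} — only beta is left for (r5,c3).
row 7 has {alpha}; column 1 has {beta,delta,epsilon,zeta,eta} — only gamma is left for (r7,c1).
row 7 has {alpha,gamma}; column 6 has {alpha,gamma,delta,epsilon,zeta,eta} — only beta is left for (r7,c6).
row 2 has {alpha,gamma,delta,epsilon,zeta,eta}; column 2 has {delta} — only beta is left for (r2,c2).
row 4 has {beta,epsilon,zeta,eta}; column 1 has {beta,gamma,delta,epsilon,zeta,eta} — only alpha is left for (r4,c1).
row 4 has {alpha,beta,epsilon,zeta,eta}; column 2 has {beta,delta} — only gamma is left for (r4,c2).
row 4 has {alpha,beta,gamma,epsilon,zeta,eta}; column 3 has {beta,epsilon,eta} — only delta is left for (r4,c3).
row 6 has {beta,delta,epsilon,zeta,eta}; column 2 has {beta,gamma,delta} — only alpha is left for (r6,c2).
row 6 has {alpha,beta,delta,epsilon,zeta,eta}; column 3 has {beta,delta,epsilon,eta} — only gamma is left for (r6,c3).
row 7 has {alpha,beta,gamma}; column 3 has {beta,gamma,delta,epsilon,eta} — only zeta is left for (r7,c3).
row 1 has {beta,gamma,delta,epsilon}; column 3 has {beta,gamma,delta,epsilon,zeta,eta} — only alpha is left for (r1,c3).
row 1 has {alpha,beta,gamma,delta,epsilon}; column 5 has {beta,gamma,epsilon,zeta} — only eta is left for (r1,c5).
row 3 has {beta,gamma,zeta,eta}; column 2 has {alpha,beta,gamma,delta} — only epsilon is left for (r3,c2).
row 3 has {beta,gamma,epsilon,zeta,eta}; column 4 has {alpha,beta,gamma,zeta,eta} — only delta is left for (r3,c4).
row 3 has {beta,gamma,delta,epsilon,zeta,eta}; column 5 has {beta,gamma,epsilon,zeta,eta} — only alpha is left for (r3,c5).
row 7 has {alpha,beta,gamma,zeta}; column 2 has {alpha,beta,gamma,delta,epsilon} — only eta is left for (r7,c2).
row 7 has {alpha,beta,gamma,zeta,eta}; column 4 has {alpha,beta,gamma,delta,zeta,eta} — only epsilon is left for (r7,c4).
row 7 has {alpha,beta,gamma,epsilon,zeta,eta}; column 5 has {alpha,beta,gamma,epsilon,zeta,eta} — only delta is left for (r7,c5).
row 1 has {alpha,beta,gamma,delta,epsilon,eta}; column 2 has {alpha,beta,gamma,delta,epsilon,eta} — only zeta is left for (r1,c2).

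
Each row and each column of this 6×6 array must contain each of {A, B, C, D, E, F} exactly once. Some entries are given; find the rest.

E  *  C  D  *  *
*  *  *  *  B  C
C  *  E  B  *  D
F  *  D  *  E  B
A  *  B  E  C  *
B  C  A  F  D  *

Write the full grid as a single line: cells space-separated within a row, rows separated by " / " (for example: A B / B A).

E B C D F A / D E F A B C / C F E B A D / F A D C E B / A D B E C F / B C A F D E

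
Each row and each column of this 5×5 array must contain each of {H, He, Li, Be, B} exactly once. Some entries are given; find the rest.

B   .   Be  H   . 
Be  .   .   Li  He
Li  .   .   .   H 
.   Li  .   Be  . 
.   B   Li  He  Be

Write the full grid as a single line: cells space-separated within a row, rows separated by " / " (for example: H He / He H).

B He Be H Li / Be H B Li He / Li Be He B H / He Li H Be B / H B Li He Be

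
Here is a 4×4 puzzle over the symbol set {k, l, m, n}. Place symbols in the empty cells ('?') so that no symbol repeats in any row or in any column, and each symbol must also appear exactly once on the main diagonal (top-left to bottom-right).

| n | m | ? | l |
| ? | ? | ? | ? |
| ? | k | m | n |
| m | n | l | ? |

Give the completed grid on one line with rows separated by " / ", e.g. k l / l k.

n m k l / k l n m / l k m n / m n l k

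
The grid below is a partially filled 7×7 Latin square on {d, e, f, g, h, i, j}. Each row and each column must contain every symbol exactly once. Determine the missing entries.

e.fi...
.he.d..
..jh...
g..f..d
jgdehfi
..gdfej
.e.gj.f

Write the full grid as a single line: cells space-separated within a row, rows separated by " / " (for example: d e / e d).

(r1,c5): row 1 has {e,f,i}; column 5 has {d,f,h,j}, so it must be g.
(r1,c7): row 1 has {e,f,g,i}; column 7 has {d,f,i,j}, so it must be h.
(r2,c4): row 2 has {d,e,h}; column 4 has {d,e,f,g,h,i}, so it must be j.
(r2,c7): row 2 has {d,e,h,j}; column 7 has {d,f,h,i,j}, so it must be g.
(r3,c7): row 3 has {h,j}; column 7 has {d,f,g,h,i,j}, so it must be e.
(r6,c2): row 6 has {d,e,f,g,j}; column 2 has {e,g,h}, so it must be i.
(r2,c6): row 2 has {d,e,g,h,j}; column 6 has {e,f}, so it must be i.
(r3,c5): row 3 has {e,h,j}; column 5 has {d,f,g,h,j}, so it must be i.
(r4,c2): row 4 has {d,f,g}; column 2 has {e,g,h,i}, so it must be j.
(r4,c5): row 4 has {d,f,g,j}; column 5 has {d,f,g,h,i,j}, so it must be e.
(r4,c6): row 4 has {d,e,f,g,j}; column 6 has {e,f,i}, so it must be h.
(r6,c1): row 6 has {d,e,f,g,i,j}; column 1 has {e,g,j}, so it must be h.
(r7,c6): row 7 has {e,f,g,j}; column 6 has {e,f,h,i}, so it must be d.
(r1,c2): row 1 has {e,f,g,h,i}; column 2 has {e,g,h,i,j}, so it must be d.
(r1,c6): row 1 has {d,e,f,g,h,i}; column 6 has {d,e,f,h,i}, so it must be j.
(r2,c1): row 2 has {d,e,g,h,i,j}; column 1 has {e,g,h,j}, so it must be f.
(r3,c1): row 3 has {e,h,i,j}; column 1 has {e,f,g,h,j}, so it must be d.
(r3,c2): row 3 has {d,e,h,i,j}; column 2 has {d,e,g,h,i,j}, so it must be f.
(r3,c6): row 3 has {d,e,f,h,i,j}; column 6 has {d,e,f,h,i,j}, so it must be g.
(r4,c3): row 4 has {d,e,f,g,h,j}; column 3 has {d,e,f,g,j}, so it must be i.
(r7,c1): row 7 has {d,e,f,g,j}; column 1 has {d,e,f,g,h,j}, so it must be i.
(r7,c3): row 7 has {d,e,f,g,i,j}; column 3 has {d,e,f,g,i,j}, so it must be h.

e d f i g j h / f h e j d i g / d f j h i g e / g j i f e h d / j g d e h f i / h i g d f e j / i e h g j d f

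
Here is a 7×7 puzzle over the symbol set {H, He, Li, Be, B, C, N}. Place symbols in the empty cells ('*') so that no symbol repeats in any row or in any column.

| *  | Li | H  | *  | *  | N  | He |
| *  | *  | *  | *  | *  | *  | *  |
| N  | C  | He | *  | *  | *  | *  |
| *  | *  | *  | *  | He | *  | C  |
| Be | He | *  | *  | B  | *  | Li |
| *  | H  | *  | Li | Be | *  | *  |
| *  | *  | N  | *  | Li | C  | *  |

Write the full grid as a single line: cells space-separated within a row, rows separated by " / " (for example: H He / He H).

(r1,c5): row 1 has {H,He,Li,N}; column 5 has {He,Li,Be,B}, so it must be C.
(r3,c5): row 3 has {He,C,N}; column 5 has {He,Li,Be,B,C}, so it must be H.
(r5,c3): row 5 has {He,Li,Be,B}; column 3 has {H,He,N}, so it must be C.
(r5,c6): row 5 has {He,Li,Be,B,C}; column 6 has {C,N}, so it must be H.
(r6,c3): row 6 has {H,Li,Be}; column 3 has {H,He,C,N}, so it must be B.
(r6,c6): row 6 has {H,Li,Be,B}; column 6 has {H,C,N}, so it must be He.
(r6,c7): row 6 has {H,He,Li,Be,B}; column 7 has {He,Li,C}, so it must be N.
(r1,c1): row 1 has {H,He,Li,C,N}; column 1 has {Be,N}, so it must be B.
(r1,c4): row 1 has {H,He,Li,B,C,N}; column 4 has {Li}, so it must be Be.
(r2,c5): row 2 is empty so far; column 5 has {H,He,Li,Be,B,C}, so it must be N.
(r3,c4): row 3 has {H,He,C,N}; column 4 has {Li,Be}, so it must be B.
(r3,c7): row 3 has {H,He,B,C,N}; column 7 has {He,Li,C,N}, so it must be Be.
(r5,c4): row 5 has {H,He,Li,Be,B,C}; column 4 has {Li,Be,B}, so it must be N.
(r6,c1): row 6 has {H,He,Li,Be,B,N}; column 1 has {Be,B,N}, so it must be C.
(r3,c6): row 3 has {H,He,Be,B,C,N}; column 6 has {H,He,C,N}, so it must be Li.
(r4,c4): row 4 has {He,C}; column 4 has {Li,Be,B,N}, so it must be H.
(r7,c4): row 7 has {Li,C,N}; column 4 has {H,Li,Be,B,N}, so it must be He.
(r2,c4): row 2 has {N}; column 4 has {H,He,Li,Be,B,N}, so it must be C.
(r4,c1): row 4 has {H,He,C}; column 1 has {Be,B,C,N}, so it must be Li.
(r4,c3): row 4 has {H,He,Li,C}; column 3 has {H,He,B,C,N}, so it must be Be.
(r4,c6): row 4 has {H,He,Li,Be,C}; column 6 has {H,He,Li,C,N}, so it must be B.
(r7,c1): row 7 has {He,Li,C,N}; column 1 has {Li,Be,B,C,N}, so it must be H.
(r7,c7): row 7 has {H,He,Li,C,N}; column 7 has {He,Li,Be,C,N}, so it must be B.
(r2,c1): row 2 has {C,N}; column 1 has {H,Li,Be,B,C,N}, so it must be He.
(r2,c3): row 2 has {He,C,N}; column 3 has {H,He,Be,B,C,N}, so it must be Li.
(r2,c6): row 2 has {He,Li,C,N}; column 6 has {H,He,Li,B,C,N}, so it must be Be.
(r2,c7): row 2 has {He,Li,Be,C,N}; column 7 has {He,Li,Be,B,C,N}, so it must be H.
(r4,c2): row 4 has {H,He,Li,Be,B,C}; column 2 has {H,He,Li,C}, so it must be N.
(r7,c2): row 7 has {H,He,Li,B,C,N}; column 2 has {H,He,Li,C,N}, so it must be Be.
(r2,c2): row 2 has {H,He,Li,Be,C,N}; column 2 has {H,He,Li,Be,C,N}, so it must be B.

B Li H Be C N He / He B Li C N Be H / N C He B H Li Be / Li N Be H He B C / Be He C N B H Li / C H B Li Be He N / H Be N He Li C B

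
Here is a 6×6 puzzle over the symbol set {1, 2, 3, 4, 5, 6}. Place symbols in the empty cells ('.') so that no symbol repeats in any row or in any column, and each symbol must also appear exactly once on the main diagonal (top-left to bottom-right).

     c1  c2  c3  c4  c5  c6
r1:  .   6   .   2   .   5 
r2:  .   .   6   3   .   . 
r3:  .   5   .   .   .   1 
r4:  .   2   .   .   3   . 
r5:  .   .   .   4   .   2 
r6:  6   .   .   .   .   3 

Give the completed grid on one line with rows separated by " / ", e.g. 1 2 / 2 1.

(r2,c6) = 4
(r3,c4) = 6
(r4,c6) = 6
(r2,c2) = 1
(r4,c4) = 5
(r5,c2) = 3
(r5,c5) = 6
(r6,c2) = 4
(r6,c4) = 1
(r1,c1) = 4
(r1,c5) = 1
(r3,c3) = 2
(r3,c5) = 4
(r4,c1) = 1
(r4,c3) = 4
(r5,c1) = 5
(r5,c3) = 1
(r6,c3) = 5
(r6,c5) = 2
(r1,c3) = 3
(r2,c1) = 2
(r2,c5) = 5
(r3,c1) = 3

4 6 3 2 1 5 / 2 1 6 3 5 4 / 3 5 2 6 4 1 / 1 2 4 5 3 6 / 5 3 1 4 6 2 / 6 4 5 1 2 3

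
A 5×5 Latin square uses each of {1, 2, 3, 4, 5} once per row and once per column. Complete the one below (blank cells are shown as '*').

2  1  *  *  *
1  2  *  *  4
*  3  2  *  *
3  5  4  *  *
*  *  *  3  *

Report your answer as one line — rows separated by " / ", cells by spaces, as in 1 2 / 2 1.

(r2,c4): row 2 has {1,2,4}; column 4 has {3}, so it must be 5.
(r5,c2): row 5 has {3}; column 2 has {1,2,3,5}, so it must be 4.
(r1,c4): row 1 has {1,2}; column 4 has {3,5}, so it must be 4.
(r2,c3): row 2 has {1,2,4,5}; column 3 has {2,4}, so it must be 3.
(r3,c4): row 3 has {2,3}; column 4 has {3,4,5}, so it must be 1.
(r3,c5): row 3 has {1,2,3}; column 5 has {4}, so it must be 5.
(r4,c4): row 4 has {3,4,5}; column 4 has {1,3,4,5}, so it must be 2.
(r4,c5): row 4 has {2,3,4,5}; column 5 has {4,5}, so it must be 1.
(r5,c1): row 5 has {3,4}; column 1 has {1,2,3}, so it must be 5.
(r5,c3): row 5 has {3,4,5}; column 3 has {2,3,4}, so it must be 1.
(r5,c5): row 5 has {1,3,4,5}; column 5 has {1,4,5}, so it must be 2.
(r1,c3): row 1 has {1,2,4}; column 3 has {1,2,3,4}, so it must be 5.
(r1,c5): row 1 has {1,2,4,5}; column 5 has {1,2,4,5}, so it must be 3.
(r3,c1): row 3 has {1,2,3,5}; column 1 has {1,2,3,5}, so it must be 4.

2 1 5 4 3 / 1 2 3 5 4 / 4 3 2 1 5 / 3 5 4 2 1 / 5 4 1 3 2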